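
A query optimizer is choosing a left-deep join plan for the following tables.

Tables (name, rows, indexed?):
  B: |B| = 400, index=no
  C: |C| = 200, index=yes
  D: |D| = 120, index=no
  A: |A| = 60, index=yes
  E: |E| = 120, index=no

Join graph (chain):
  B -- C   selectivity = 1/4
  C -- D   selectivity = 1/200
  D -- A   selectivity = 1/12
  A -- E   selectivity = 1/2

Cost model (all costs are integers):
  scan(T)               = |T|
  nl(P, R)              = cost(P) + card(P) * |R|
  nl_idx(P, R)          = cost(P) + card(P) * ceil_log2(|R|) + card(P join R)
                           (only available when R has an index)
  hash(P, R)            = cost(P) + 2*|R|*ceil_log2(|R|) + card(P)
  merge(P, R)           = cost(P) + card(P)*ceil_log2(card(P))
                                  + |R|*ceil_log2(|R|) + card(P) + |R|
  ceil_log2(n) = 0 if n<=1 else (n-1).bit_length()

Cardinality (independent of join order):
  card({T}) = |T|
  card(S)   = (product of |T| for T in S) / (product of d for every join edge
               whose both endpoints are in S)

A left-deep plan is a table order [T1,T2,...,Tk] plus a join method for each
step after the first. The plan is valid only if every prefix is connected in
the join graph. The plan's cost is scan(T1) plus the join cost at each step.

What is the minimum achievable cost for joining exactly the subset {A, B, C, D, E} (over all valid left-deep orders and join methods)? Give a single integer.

Selinger DP over subsets of {A,B,C,D,E}:
  {B}: scan cost=400, card=400
  {C}: scan cost=200, card=200
  {D}: scan cost=120, card=120
  {A}: scan cost=60, card=60
  {E}: scan cost=120, card=120
  {BC}: card=20000; try (C,hash)→4000, (B,merge)→6000, (C,merge)→6200, (B,hash)→7600, (C,nl_idx)→23600, (B,nl)→80200 …(+1); best=4000 via (C,hash)
  {CD}: card=120; try (C,nl_idx)→1200, (D,hash)→2080, (C,merge)→2880, (D,merge)→2960, (C,hash)→3440, (C,nl)→24120 …(+1); best=1200 via (C,nl_idx)
  {AD}: card=600; try (A,hash)→960, (D,merge)→1440, (A,nl_idx)→1440, (A,merge)→1500, (D,hash)→1800, (D,nl)→7260 …(+1); best=960 via (A,hash)
  {AE}: card=3600; try (A,hash)→960, (E,merge)→1440, (A,merge)→1500, (E,hash)→1800, (A,nl_idx)→4440, (E,nl)→7260 …(+1); best=960 via (A,hash)
  {BCD}: card=12000; try (B,merge)→6160, (B,hash)→8520, (D,hash)→25680, (B,nl)→49200, (D,merge)→324960, (D,nl)→2404000; best=6160 via (B,merge)
  {ACD}: card=600; try (A,hash)→2040, (A,nl_idx)→2520, (A,merge)→2580, (C,hash)→4760, (C,nl_idx)→6360, (A,nl)→8400 …(+2); best=2040 via (A,hash)
  {ADE}: card=36000; try (E,hash)→3240, (D,hash)→6240, (E,merge)→8520, (D,merge)→48720, (E,nl)→72960, (D,nl)→432960; best=3240 via (E,hash)
  {ABCD}: card=60000; try (B,hash)→9840, (B,merge)→12640, (A,hash)→18880, (A,nl_idx)→138160, (A,merge)→186580, (B,nl)→242040 …(+1); best=9840 via (B,hash)
  {ACDE}: card=36000; try (E,hash)→4320, (E,merge)→9600, (C,hash)→42440, (E,nl)→74040, (C,nl_idx)→327240, (C,merge)→617040 …(+1); best=4320 via (E,hash)
  {ABCDE}: card=3600000; try (B,hash)→47520, (E,hash)→71520, (B,merge)→620320, (E,merge)→1030800, (E,nl)→7209840, (B,nl)→14404320; best=47520 via (B,hash)

47520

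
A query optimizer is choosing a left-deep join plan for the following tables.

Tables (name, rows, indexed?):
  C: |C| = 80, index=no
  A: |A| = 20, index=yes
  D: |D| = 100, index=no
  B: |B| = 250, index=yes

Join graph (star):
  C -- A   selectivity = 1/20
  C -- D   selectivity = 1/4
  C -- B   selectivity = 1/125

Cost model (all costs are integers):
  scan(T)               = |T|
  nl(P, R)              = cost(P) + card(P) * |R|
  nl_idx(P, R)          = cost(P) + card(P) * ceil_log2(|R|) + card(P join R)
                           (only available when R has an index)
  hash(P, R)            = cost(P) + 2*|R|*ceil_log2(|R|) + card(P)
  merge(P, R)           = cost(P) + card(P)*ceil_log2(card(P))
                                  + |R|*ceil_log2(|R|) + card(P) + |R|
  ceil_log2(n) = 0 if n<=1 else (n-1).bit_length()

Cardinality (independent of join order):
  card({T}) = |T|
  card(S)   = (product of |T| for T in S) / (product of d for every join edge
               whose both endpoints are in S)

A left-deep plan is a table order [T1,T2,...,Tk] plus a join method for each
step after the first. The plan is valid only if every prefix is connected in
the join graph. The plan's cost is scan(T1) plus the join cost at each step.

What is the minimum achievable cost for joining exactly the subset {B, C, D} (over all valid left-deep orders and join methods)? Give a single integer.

Selinger DP over subsets of {B,C,D}:
  {C}: scan cost=80, card=80
  {D}: scan cost=100, card=100
  {B}: scan cost=250, card=250
  {CD}: card=2000; try (C,hash)→1320, (D,merge)→1520, (C,merge)→1540, (D,hash)→1560, (D,nl)→8080, (C,nl)→8100; best=1320 via (C,hash)
  {BC}: card=160; try (B,nl_idx)→880, (C,hash)→1620, (B,merge)→2970, (C,merge)→3140, (B,hash)→4160, (B,nl)→20080 …(+1); best=880 via (B,nl_idx)
  {BCD}: card=4000; try (D,hash)→2440, (D,merge)→3120, (B,hash)→7320, (D,nl)→16880, (B,nl_idx)→21320, (B,merge)→27570 …(+1); best=2440 via (D,hash)

2440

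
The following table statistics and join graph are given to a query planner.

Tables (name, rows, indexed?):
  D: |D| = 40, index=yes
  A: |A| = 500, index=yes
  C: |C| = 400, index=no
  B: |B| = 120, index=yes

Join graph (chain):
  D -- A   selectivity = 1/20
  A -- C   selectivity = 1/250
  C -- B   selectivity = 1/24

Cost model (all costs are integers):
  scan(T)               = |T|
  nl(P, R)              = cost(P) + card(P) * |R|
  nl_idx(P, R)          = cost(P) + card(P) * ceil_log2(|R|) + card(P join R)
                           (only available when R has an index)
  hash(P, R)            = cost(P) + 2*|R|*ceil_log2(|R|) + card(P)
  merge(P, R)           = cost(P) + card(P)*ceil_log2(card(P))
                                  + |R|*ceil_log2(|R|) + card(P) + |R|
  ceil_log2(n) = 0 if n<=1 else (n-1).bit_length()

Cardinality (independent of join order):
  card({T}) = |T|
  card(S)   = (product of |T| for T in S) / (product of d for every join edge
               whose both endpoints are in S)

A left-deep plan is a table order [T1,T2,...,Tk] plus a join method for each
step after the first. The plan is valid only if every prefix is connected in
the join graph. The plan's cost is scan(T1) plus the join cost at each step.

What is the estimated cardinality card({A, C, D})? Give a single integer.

1600

Tables in S: A(500), C(400), D(40)
Edges inside S: D-A(d=20), A-C(d=250)
numerator = 500 * 400 * 40 = 8000000
denominator = 20 * 250 = 5000
card(S) = 8000000 / 5000 = 1600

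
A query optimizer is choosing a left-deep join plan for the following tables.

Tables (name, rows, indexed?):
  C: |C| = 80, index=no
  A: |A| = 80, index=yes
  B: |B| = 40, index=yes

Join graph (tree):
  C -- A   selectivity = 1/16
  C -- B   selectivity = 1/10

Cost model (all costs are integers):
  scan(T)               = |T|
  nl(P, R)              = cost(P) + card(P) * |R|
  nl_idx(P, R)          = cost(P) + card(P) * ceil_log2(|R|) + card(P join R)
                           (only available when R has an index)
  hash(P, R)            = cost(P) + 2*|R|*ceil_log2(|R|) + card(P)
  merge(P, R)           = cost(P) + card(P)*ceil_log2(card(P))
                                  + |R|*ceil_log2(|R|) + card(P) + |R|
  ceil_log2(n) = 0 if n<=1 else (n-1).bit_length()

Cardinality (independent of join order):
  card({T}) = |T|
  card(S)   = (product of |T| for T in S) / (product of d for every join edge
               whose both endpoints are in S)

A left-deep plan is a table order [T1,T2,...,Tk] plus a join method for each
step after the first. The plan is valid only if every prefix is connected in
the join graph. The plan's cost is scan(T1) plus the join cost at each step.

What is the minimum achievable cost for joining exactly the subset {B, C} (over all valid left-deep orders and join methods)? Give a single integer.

Selinger DP over subsets of {B,C}:
  {C}: scan cost=80, card=80
  {B}: scan cost=40, card=40
  {BC}: card=320; try (B,hash)→640, (B,nl_idx)→880, (C,merge)→960, (B,merge)→1000, (C,hash)→1200, (C,nl)→3240 …(+1); best=640 via (B,hash)

640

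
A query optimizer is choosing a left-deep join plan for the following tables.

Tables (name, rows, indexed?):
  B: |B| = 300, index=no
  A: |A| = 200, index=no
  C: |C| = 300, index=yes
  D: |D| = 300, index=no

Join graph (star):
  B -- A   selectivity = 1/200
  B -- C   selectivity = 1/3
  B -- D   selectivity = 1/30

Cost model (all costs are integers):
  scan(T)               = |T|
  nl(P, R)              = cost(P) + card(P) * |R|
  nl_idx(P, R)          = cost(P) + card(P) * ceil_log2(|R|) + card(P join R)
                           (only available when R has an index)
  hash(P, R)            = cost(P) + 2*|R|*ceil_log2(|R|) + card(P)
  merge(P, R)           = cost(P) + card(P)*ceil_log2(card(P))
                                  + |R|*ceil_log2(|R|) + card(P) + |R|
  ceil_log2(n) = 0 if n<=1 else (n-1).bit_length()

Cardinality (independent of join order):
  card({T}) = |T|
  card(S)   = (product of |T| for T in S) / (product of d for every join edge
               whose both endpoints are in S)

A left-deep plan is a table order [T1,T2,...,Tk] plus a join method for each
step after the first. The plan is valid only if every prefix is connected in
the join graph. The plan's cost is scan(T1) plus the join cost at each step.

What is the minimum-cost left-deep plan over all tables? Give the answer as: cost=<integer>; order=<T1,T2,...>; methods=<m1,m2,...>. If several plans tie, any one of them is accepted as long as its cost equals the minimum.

cost=17900; order=B,A,D,C; methods=hash,hash,hash

Selinger DP (subsets sized 1..n):
  {B}: scan cost=300, card=300
  {A}: scan cost=200, card=200
  {C}: scan cost=300, card=300
  {D}: scan cost=300, card=300
  {AB}: card=300; try (A,hash)→3800, (B,merge)→5000, (A,merge)→5100, (B,hash)→5800, (B,nl)→60200, (A,nl)→60300; best=3800 via (A,hash)
  {BC}: card=30000; try (C,hash)→6000, (B,hash)→6000, (C,merge)→6300, (B,merge)→6300, (C,nl_idx)→33000, (C,nl)→90300 …(+1); best=6000 via (C,hash)
  {BD}: card=3000; try (D,hash)→6000, (B,hash)→6000, (D,merge)→6300, (B,merge)→6300, (D,nl)→90300, (B,nl)→90300; best=6000 via (D,hash)
  {ABC}: card=30000; try (C,hash)→9500, (C,merge)→9800, (C,nl_idx)→36500, (A,hash)→39200, (C,nl)→93800, (A,merge)→487800 …(+1); best=9500 via (C,hash)
  {ABD}: card=3000; try (D,hash)→9500, (D,merge)→9800, (A,hash)→12200, (A,merge)→46800, (D,nl)→93800, (A,nl)→606000; best=9500 via (D,hash)
  {BCD}: card=300000; try (C,hash)→14400, (D,hash)→41400, (C,merge)→48000, (C,nl_idx)→333000, (D,merge)→489000, (C,nl)→906000 …(+1); best=14400 via (C,hash)
  {ABCD}: card=300000; try (C,hash)→17900, (D,hash)→44900, (C,merge)→51500, (A,hash)→317600, (C,nl_idx)→336500, (D,merge)→492500 …(+4); best=17900 via (C,hash)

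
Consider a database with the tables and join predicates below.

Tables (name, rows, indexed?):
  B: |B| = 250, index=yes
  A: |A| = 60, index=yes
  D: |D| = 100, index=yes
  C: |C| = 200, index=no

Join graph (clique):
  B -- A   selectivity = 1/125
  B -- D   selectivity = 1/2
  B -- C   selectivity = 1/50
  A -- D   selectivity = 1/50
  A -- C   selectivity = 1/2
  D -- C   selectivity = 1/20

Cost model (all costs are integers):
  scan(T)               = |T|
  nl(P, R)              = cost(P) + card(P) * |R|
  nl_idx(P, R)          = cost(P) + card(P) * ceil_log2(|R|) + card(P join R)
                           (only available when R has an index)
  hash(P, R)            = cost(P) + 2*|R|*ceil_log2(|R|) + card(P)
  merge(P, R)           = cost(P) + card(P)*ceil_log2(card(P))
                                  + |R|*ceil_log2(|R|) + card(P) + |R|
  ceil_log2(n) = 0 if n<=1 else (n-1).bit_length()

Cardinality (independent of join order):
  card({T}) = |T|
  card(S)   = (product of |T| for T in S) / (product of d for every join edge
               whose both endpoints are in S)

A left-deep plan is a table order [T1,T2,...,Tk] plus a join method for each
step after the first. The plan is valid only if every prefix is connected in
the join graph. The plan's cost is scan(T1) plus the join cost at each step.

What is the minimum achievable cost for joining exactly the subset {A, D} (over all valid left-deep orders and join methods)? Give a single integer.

Selinger DP over subsets of {A,D}:
  {A}: scan cost=60, card=60
  {D}: scan cost=100, card=100
  {AD}: card=120; try (D,nl_idx)→600, (A,nl_idx)→820, (A,hash)→920, (D,merge)→1280, (A,merge)→1320, (D,hash)→1520 …(+2); best=600 via (D,nl_idx)

600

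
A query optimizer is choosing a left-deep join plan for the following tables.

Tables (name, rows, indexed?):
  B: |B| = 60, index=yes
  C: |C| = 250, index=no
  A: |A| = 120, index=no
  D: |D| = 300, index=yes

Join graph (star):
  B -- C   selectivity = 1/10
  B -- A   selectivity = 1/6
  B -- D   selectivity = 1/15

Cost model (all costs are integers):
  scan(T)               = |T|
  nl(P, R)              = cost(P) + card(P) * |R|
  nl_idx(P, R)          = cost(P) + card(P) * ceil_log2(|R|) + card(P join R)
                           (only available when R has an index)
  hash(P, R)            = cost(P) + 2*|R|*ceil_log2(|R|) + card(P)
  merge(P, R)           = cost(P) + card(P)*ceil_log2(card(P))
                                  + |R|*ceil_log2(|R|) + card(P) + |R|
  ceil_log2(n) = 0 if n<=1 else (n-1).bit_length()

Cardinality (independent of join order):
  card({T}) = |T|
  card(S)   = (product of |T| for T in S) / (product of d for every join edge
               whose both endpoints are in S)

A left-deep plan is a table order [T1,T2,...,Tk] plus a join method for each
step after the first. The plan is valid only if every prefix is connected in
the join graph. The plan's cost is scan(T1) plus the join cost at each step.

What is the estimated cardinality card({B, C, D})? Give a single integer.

Tables in S: B(60), C(250), D(300)
Edges inside S: B-C(d=10), B-D(d=15)
numerator = 60 * 250 * 300 = 4500000
denominator = 10 * 15 = 150
card(S) = 4500000 / 150 = 30000

30000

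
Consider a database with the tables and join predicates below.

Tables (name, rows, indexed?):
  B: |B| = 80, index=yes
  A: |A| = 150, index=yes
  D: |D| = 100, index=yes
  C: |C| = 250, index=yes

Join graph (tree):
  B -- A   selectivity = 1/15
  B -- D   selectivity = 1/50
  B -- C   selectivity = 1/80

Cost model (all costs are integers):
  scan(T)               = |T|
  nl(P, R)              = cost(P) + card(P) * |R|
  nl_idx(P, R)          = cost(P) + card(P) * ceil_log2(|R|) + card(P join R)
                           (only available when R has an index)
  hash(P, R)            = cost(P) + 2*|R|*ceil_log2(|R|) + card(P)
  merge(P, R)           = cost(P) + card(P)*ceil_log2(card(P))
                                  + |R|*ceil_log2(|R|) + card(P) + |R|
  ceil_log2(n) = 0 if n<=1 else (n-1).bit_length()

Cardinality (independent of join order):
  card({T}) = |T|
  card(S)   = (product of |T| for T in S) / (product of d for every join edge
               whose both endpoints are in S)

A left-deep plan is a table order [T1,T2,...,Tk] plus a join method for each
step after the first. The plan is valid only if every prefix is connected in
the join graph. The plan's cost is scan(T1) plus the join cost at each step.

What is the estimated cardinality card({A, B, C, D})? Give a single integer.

5000

Tables in S: A(150), B(80), C(250), D(100)
Edges inside S: B-A(d=15), B-D(d=50), B-C(d=80)
numerator = 150 * 80 * 250 * 100 = 300000000
denominator = 15 * 50 * 80 = 60000
card(S) = 300000000 / 60000 = 5000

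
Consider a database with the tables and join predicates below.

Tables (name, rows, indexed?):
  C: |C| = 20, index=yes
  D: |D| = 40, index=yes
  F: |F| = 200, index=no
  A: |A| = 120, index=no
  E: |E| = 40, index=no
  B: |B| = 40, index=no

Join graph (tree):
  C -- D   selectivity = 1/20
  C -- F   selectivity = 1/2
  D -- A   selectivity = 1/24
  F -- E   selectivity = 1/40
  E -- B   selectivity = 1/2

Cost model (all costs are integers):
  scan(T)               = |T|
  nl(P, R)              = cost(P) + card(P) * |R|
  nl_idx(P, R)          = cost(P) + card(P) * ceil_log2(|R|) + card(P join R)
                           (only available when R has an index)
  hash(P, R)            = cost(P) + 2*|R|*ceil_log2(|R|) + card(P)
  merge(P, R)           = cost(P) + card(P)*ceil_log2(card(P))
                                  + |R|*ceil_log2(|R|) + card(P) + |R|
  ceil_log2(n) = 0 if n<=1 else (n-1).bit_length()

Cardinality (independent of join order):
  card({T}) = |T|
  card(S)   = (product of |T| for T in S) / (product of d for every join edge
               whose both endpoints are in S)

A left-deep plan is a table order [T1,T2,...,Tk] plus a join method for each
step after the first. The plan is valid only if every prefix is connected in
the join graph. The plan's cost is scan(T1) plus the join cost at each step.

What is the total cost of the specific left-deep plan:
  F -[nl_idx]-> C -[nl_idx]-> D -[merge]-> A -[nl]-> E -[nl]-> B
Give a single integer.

1672160

step 1: scan F: cost=200, card=200
step 2: join C via nl_idx
    card(P join C) = 200*20/(2) = 2000
    cost = 200 + 200*5 + 2000 = 3200
step 3: join D via nl_idx
    card(P join D) = 2000*40/(20) = 4000
    cost = 3200 + 2000*6 + 4000 = 19200
step 4: join A via merge
    card(P join A) = 4000*120/(24) = 20000
    cost = 19200 + 4000*12 + 120*7 + 4000 + 120 = 72160
step 5: join E via nl
    card(P join E) = 20000*40/(40) = 20000
    cost = 72160 + 20000*40 = 872160
step 6: join B via nl
    card(P join B) = 20000*40/(2) = 400000
    cost = 872160 + 20000*40 = 1672160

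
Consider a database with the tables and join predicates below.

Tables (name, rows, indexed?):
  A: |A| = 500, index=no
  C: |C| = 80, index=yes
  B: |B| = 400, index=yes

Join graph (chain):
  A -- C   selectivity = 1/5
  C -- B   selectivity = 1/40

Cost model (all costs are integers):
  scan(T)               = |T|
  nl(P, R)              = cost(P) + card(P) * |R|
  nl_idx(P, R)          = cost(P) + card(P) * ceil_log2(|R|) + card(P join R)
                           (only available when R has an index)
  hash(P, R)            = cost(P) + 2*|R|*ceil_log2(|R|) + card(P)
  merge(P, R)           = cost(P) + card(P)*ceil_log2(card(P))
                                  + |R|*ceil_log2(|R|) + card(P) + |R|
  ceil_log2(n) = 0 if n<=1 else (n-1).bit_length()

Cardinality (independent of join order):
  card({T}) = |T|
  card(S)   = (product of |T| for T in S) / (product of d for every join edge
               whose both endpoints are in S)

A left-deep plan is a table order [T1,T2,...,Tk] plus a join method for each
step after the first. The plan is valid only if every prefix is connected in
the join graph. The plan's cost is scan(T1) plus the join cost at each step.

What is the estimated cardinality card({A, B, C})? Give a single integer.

80000

Tables in S: A(500), B(400), C(80)
Edges inside S: A-C(d=5), C-B(d=40)
numerator = 500 * 400 * 80 = 16000000
denominator = 5 * 40 = 200
card(S) = 16000000 / 200 = 80000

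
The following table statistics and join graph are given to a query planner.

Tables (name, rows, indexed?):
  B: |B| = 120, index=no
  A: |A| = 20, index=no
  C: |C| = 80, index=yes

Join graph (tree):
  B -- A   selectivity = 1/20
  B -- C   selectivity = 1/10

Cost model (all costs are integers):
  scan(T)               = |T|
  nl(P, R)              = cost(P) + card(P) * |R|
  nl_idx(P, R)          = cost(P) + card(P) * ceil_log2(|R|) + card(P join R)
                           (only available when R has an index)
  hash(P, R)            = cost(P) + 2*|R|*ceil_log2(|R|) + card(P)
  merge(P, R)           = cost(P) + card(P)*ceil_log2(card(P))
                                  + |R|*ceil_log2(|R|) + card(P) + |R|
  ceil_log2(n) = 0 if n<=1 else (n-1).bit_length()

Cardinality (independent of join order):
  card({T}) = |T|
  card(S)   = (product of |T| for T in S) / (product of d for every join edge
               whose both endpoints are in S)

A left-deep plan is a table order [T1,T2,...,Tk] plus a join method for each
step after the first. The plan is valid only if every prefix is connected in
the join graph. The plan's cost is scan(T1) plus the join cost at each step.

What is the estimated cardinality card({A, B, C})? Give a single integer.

960

Tables in S: A(20), B(120), C(80)
Edges inside S: B-A(d=20), B-C(d=10)
numerator = 20 * 120 * 80 = 192000
denominator = 20 * 10 = 200
card(S) = 192000 / 200 = 960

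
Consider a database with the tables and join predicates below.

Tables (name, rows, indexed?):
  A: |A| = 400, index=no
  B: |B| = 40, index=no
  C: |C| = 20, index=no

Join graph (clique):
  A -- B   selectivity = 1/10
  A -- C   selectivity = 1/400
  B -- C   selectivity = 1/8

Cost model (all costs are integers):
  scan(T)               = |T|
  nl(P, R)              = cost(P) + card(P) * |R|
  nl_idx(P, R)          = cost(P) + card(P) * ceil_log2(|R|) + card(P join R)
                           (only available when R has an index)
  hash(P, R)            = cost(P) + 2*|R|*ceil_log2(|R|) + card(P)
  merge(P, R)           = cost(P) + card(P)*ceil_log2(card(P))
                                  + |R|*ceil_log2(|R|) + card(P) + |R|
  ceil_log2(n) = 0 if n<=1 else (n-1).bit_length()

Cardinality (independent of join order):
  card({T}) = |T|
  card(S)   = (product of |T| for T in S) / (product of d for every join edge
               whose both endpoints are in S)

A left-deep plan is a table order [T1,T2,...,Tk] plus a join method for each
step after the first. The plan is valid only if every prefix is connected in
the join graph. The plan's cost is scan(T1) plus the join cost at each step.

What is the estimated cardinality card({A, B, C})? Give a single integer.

10

Tables in S: A(400), B(40), C(20)
Edges inside S: A-B(d=10), A-C(d=400), B-C(d=8)
numerator = 400 * 40 * 20 = 320000
denominator = 10 * 400 * 8 = 32000
card(S) = 320000 / 32000 = 10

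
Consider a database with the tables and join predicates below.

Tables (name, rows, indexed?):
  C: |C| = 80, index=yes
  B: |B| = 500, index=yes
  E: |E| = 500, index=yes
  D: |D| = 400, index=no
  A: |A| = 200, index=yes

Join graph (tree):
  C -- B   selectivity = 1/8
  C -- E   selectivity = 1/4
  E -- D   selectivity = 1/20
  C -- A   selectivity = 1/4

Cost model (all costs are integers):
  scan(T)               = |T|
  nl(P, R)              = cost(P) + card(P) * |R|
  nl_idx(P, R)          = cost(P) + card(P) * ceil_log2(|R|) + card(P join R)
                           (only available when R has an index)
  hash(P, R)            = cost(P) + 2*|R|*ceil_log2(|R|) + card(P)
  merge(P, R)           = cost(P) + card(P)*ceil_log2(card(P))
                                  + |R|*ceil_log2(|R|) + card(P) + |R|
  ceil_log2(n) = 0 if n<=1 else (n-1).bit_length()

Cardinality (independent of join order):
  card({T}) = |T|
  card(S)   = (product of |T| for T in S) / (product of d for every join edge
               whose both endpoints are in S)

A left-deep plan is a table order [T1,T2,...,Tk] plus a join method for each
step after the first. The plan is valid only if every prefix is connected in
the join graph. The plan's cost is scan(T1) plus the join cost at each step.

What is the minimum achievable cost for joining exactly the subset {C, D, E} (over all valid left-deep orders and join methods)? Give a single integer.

Selinger DP over subsets of {C,D,E}:
  {C}: scan cost=80, card=80
  {E}: scan cost=500, card=500
  {D}: scan cost=400, card=400
  {CE}: card=10000; try (C,hash)→2120, (E,merge)→5720, (C,merge)→6140, (E,hash)→9160, (E,nl_idx)→10800, (C,nl_idx)→14000 …(+2); best=2120 via (C,hash)
  {DE}: card=10000; try (D,hash)→8200, (E,merge)→9400, (D,merge)→9500, (E,hash)→9800, (E,nl_idx)→14000, (E,nl)→200400 …(+1); best=8200 via (D,hash)
  {CDE}: card=200000; try (D,hash)→19320, (C,hash)→19320, (D,merge)→156120, (C,merge)→158840, (C,nl_idx)→278200, (C,nl)→808200 …(+1); best=19320 via (D,hash)

19320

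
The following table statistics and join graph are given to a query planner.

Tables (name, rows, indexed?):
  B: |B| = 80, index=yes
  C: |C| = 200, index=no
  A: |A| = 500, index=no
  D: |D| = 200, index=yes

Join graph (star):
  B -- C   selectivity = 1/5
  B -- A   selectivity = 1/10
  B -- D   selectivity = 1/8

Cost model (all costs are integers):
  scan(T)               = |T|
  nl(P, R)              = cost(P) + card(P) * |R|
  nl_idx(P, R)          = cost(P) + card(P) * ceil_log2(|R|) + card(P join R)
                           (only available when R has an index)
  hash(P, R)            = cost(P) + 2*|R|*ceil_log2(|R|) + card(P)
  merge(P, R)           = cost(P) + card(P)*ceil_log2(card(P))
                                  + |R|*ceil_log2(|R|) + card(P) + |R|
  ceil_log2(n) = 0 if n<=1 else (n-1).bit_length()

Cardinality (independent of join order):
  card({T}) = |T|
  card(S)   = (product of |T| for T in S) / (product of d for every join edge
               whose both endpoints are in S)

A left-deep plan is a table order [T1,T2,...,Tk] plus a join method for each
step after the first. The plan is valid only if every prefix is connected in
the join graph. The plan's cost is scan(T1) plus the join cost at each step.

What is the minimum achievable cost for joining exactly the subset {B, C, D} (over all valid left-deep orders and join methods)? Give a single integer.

Selinger DP over subsets of {B,C,D}:
  {B}: scan cost=80, card=80
  {C}: scan cost=200, card=200
  {D}: scan cost=200, card=200
  {BC}: card=3200; try (B,hash)→1520, (C,merge)→2520, (B,merge)→2640, (C,hash)→3360, (B,nl_idx)→4800, (C,nl)→16080 …(+1); best=1520 via (B,hash)
  {BD}: card=2000; try (B,hash)→1520, (D,merge)→2520, (B,merge)→2640, (D,nl_idx)→2720, (D,hash)→3360, (B,nl_idx)→3600 …(+2); best=1520 via (B,hash)
  {BCD}: card=80000; try (C,hash)→6720, (D,hash)→7920, (C,merge)→27320, (D,merge)→44920, (D,nl_idx)→107120, (C,nl)→401520 …(+1); best=6720 via (C,hash)

6720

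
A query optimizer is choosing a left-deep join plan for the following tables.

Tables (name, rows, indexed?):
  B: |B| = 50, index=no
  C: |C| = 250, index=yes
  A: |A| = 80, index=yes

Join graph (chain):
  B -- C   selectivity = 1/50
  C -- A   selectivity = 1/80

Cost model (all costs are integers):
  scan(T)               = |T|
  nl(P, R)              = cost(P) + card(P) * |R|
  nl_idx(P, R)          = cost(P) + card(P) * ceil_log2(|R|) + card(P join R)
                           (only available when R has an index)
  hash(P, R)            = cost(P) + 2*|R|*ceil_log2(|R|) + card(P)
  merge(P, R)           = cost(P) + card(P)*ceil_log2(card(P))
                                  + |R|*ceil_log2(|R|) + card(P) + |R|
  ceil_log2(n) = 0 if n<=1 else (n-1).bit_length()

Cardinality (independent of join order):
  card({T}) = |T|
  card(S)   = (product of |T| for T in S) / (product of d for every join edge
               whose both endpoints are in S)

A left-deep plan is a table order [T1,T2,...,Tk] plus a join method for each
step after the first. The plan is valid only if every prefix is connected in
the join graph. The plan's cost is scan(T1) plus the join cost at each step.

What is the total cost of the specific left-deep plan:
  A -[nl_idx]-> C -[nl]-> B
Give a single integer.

step 1: scan A: cost=80, card=80
step 2: join C via nl_idx
    card(P join C) = 80*250/(80) = 250
    cost = 80 + 80*8 + 250 = 970
step 3: join B via nl
    card(P join B) = 250*50/(50) = 250
    cost = 970 + 250*50 = 13470

13470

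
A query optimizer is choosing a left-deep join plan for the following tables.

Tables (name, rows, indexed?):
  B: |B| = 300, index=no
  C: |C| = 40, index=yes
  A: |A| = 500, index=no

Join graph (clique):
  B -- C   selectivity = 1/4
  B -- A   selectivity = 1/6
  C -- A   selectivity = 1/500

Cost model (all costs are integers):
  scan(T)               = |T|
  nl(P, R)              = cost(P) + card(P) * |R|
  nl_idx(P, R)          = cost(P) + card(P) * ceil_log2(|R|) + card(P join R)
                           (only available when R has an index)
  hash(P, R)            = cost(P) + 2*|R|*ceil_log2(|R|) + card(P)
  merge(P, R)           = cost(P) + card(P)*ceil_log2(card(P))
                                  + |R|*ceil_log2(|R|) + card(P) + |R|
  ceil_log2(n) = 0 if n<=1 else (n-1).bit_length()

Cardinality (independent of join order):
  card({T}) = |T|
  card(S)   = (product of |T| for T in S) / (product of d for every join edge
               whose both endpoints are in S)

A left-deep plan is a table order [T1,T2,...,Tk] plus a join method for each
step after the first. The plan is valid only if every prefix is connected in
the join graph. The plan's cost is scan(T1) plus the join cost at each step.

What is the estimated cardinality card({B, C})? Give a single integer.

Tables in S: B(300), C(40)
Edges inside S: B-C(d=4)
numerator = 300 * 40 = 12000
denominator = 4 = 4
card(S) = 12000 / 4 = 3000

3000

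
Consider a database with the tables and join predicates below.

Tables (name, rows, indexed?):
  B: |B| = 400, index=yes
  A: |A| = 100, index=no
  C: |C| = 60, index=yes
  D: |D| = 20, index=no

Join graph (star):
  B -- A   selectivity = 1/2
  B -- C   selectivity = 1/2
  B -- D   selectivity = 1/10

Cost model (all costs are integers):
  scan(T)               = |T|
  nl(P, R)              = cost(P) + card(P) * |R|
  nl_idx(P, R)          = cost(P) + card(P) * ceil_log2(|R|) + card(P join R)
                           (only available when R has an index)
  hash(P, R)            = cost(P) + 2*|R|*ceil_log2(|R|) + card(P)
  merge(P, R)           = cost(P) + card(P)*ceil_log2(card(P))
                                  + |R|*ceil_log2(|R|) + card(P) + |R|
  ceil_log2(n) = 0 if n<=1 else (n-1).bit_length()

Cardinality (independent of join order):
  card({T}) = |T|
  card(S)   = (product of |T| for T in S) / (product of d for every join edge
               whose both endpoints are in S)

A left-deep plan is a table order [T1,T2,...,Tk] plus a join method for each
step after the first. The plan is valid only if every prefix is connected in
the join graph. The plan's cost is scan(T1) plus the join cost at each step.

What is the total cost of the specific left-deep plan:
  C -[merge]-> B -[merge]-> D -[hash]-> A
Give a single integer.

210000

step 1: scan C: cost=60, card=60
step 2: join B via merge
    card(P join B) = 60*400/(2) = 12000
    cost = 60 + 60*6 + 400*9 + 60 + 400 = 4480
step 3: join D via merge
    card(P join D) = 12000*20/(10) = 24000
    cost = 4480 + 12000*14 + 20*5 + 12000 + 20 = 184600
step 4: join A via hash
    card(P join A) = 24000*100/(2) = 1200000
    cost = 184600 + 2*100*7 + 24000 = 210000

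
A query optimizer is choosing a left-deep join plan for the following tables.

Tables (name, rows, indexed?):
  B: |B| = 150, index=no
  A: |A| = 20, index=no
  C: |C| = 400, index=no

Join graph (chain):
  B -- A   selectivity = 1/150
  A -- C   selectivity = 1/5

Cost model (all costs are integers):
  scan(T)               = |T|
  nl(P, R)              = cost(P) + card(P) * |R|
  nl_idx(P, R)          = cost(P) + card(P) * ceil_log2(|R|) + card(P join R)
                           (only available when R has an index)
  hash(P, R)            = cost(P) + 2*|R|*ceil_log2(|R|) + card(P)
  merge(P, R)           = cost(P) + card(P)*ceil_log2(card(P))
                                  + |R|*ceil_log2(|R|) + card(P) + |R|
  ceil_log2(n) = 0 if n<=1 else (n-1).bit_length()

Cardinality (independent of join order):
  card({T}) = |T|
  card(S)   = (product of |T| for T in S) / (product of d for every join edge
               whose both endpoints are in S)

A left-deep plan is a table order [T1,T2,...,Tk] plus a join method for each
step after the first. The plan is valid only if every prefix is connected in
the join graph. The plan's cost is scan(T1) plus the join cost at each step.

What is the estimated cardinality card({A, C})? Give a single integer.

Tables in S: A(20), C(400)
Edges inside S: A-C(d=5)
numerator = 20 * 400 = 8000
denominator = 5 = 5
card(S) = 8000 / 5 = 1600

1600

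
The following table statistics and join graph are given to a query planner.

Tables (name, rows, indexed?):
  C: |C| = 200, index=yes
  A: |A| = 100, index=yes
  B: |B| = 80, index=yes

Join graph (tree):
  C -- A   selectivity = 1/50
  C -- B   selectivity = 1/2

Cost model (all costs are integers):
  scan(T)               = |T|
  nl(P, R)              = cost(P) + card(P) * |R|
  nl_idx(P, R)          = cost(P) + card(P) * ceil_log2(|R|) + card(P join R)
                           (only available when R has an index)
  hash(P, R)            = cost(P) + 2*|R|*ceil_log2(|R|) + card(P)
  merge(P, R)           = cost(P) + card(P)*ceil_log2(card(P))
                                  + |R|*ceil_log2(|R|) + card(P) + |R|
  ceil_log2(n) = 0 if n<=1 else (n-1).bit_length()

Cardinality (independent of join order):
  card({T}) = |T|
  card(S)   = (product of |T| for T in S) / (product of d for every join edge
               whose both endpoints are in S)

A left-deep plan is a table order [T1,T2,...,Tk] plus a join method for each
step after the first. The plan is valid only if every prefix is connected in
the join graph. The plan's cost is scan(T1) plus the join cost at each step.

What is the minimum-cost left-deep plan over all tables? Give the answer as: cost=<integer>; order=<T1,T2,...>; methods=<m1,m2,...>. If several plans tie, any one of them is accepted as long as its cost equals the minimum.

cost=2820; order=A,C,B; methods=nl_idx,hash

Selinger DP (subsets sized 1..n):
  {C}: scan cost=200, card=200
  {A}: scan cost=100, card=100
  {B}: scan cost=80, card=80
  {AC}: card=400; try (C,nl_idx)→1300, (A,hash)→1800, (A,nl_idx)→2000, (C,merge)→2700, (A,merge)→2800, (C,hash)→3400 …(+2); best=1300 via (C,nl_idx)
  {BC}: card=8000; try (B,hash)→1520, (C,merge)→2520, (B,merge)→2640, (C,hash)→3360, (C,nl_idx)→8720, (B,nl_idx)→9600 …(+2); best=1520 via (B,hash)
  {ABC}: card=16000; try (B,hash)→2820, (B,merge)→5940, (A,hash)→10920, (B,nl_idx)→20100, (B,nl)→33300, (A,nl_idx)→73520 …(+2); best=2820 via (B,hash)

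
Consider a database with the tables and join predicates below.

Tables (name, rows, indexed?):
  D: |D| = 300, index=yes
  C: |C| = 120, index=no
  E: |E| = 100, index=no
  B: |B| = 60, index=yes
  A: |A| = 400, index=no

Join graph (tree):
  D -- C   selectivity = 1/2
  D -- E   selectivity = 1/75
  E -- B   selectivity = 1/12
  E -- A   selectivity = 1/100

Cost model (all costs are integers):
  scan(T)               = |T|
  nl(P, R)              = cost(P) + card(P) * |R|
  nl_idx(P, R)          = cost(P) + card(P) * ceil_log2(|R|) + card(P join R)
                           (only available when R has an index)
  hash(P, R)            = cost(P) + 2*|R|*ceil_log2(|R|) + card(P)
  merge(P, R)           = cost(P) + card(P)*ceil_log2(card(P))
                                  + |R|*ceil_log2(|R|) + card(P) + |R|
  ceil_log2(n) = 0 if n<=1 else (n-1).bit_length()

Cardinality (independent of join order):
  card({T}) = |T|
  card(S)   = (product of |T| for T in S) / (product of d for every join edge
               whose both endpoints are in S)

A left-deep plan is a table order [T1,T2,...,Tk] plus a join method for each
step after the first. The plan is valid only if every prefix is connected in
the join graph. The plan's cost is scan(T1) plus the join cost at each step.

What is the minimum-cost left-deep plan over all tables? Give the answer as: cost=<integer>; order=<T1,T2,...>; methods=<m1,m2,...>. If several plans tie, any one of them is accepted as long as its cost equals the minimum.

Selinger DP (subsets sized 1..n):
  {D}: scan cost=300, card=300
  {C}: scan cost=120, card=120
  {E}: scan cost=100, card=100
  {B}: scan cost=60, card=60
  {A}: scan cost=400, card=400
  {CD}: card=18000; try (C,hash)→2280, (D,merge)→4080, (C,merge)→4260, (D,hash)→5640, (D,nl_idx)→19200, (D,nl)→36120 …(+1); best=2280 via (C,hash)
  {DE}: card=400; try (D,nl_idx)→1400, (E,hash)→2000, (D,merge)→3900, (E,merge)→4100, (D,hash)→5600, (D,nl)→30100 …(+1); best=1400 via (D,nl_idx)
  {BE}: card=500; try (B,hash)→920, (B,nl_idx)→1200, (E,merge)→1280, (B,merge)→1320, (E,hash)→1520, (E,nl)→6060 …(+1); best=920 via (B,hash)
  {AE}: card=400; try (E,hash)→2200, (A,merge)→4900, (E,merge)→5200, (A,hash)→7400, (A,nl)→40100, (E,nl)→40400; best=2200 via (E,hash)
  {CDE}: card=24000; try (C,hash)→3480, (C,merge)→6360, (E,hash)→21680, (C,nl)→49400, (E,merge)→291080, (E,nl)→1802280; best=3480 via (C,hash)
  {BDE}: card=2000; try (B,hash)→2520, (B,nl_idx)→5800, (B,merge)→5820, (D,hash)→6820, (D,nl_idx)→7420, (D,merge)→8920 …(+2); best=2520 via (B,hash)
  {ADE}: card=1600; try (D,nl_idx)→7400, (D,hash)→8000, (A,hash)→9000, (D,merge)→9200, (A,merge)→9400, (D,nl)→122200 …(+1); best=7400 via (D,nl_idx)
  {ABE}: card=2000; try (B,hash)→3320, (B,nl_idx)→6600, (B,merge)→6620, (A,hash)→8620, (A,merge)→9920, (B,nl)→26200 …(+1); best=3320 via (B,hash)
  {BCDE}: card=120000; try (C,hash)→6200, (C,merge)→27480, (B,hash)→28200, (C,nl)→242520, (B,nl_idx)→267480, (B,merge)→387900 …(+1); best=6200 via (C,hash)
  {ACDE}: card=96000; try (C,hash)→10680, (C,merge)→27560, (A,hash)→34680, (C,nl)→199400, (A,merge)→391480, (A,nl)→9603480; best=10680 via (C,hash)
  {ABDE}: card=8000; try (B,hash)→9720, (D,hash)→10720, (A,hash)→11720, (B,nl_idx)→25000, (B,merge)→27020, (D,nl_idx)→29320 …(+5); best=9720 via (B,hash)
  {ABCDE}: card=480000; try (C,hash)→19400, (B,hash)→107400, (C,merge)→122680, (A,hash)→133400, (C,nl)→969720, (B,nl_idx)→1066680 …(+4); best=19400 via (C,hash)

cost=19400; order=A,E,D,B,C; methods=hash,nl_idx,hash,hash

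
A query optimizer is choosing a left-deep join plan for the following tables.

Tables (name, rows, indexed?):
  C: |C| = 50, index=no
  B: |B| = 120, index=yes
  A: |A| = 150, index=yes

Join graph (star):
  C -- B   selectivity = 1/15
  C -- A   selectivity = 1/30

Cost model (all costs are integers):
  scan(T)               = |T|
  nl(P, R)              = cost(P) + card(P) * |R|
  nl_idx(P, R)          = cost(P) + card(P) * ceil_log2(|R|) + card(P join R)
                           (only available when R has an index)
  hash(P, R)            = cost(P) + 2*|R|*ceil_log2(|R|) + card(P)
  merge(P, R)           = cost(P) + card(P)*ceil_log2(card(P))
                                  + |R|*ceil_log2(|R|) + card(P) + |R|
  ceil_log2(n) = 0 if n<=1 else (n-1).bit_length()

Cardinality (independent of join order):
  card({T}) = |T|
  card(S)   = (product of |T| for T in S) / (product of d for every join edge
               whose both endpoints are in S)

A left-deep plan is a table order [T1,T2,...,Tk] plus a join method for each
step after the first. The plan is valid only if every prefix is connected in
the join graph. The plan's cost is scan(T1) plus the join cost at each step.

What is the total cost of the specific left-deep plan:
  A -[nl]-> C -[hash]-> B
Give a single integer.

step 1: scan A: cost=150, card=150
step 2: join C via nl
    card(P join C) = 150*50/(30) = 250
    cost = 150 + 150*50 = 7650
step 3: join B via hash
    card(P join B) = 250*120/(15) = 2000
    cost = 7650 + 2*120*7 + 250 = 9580

9580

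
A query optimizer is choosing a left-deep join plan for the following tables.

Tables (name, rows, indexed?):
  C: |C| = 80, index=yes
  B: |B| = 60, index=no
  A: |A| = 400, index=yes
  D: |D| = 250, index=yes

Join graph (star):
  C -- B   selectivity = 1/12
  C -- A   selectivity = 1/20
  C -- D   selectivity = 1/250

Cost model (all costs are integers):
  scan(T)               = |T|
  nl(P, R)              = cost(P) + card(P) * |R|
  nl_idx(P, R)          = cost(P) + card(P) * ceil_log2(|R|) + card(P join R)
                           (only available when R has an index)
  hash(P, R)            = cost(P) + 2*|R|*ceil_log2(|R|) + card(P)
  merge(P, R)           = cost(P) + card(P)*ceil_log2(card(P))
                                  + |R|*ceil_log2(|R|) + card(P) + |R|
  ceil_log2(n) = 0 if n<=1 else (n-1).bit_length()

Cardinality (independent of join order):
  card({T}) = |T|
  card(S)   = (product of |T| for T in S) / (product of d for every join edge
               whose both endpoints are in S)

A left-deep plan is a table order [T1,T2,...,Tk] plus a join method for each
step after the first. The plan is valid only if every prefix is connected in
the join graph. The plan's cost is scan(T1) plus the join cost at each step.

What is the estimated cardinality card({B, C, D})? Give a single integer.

400

Tables in S: B(60), C(80), D(250)
Edges inside S: C-B(d=12), C-D(d=250)
numerator = 60 * 80 * 250 = 1200000
denominator = 12 * 250 = 3000
card(S) = 1200000 / 3000 = 400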